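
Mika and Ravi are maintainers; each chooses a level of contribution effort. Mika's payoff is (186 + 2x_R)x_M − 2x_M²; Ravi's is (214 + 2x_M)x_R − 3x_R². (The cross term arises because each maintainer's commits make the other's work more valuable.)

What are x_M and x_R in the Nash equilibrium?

77.2, 61.4

Expanding Mika's payoff: 186x_M + 2x_Rx_M − 2x_M².
∂π/∂x_M = 186 + 2x_R − 4x_M = 0, so x_M = 46.5 + 0.5x_R.
Likewise for Ravi: x_R = 107/3 + (1/3)x_M.
Solving the two reaction functions simultaneously: (1 − (0.5)(1/3))x_M = 46.5 + 0.5·(107/3), so (5/6)x_M = 193/3 and x_M = 77.2.
Then x_R = 107/3 + (1/3)·77.2 = 61.4.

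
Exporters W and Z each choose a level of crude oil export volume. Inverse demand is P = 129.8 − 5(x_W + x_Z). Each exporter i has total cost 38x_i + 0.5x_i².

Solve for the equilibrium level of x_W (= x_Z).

Exporter W's profit: π = x_W(129.8 − 5(x_W + x_Z)) − 38x_W − 0.5x_W².
∂π/∂x_W = 91.8 − 11x_W − 5x_Z = 0, so x_W = 459/55 − (5/11)x_Z.
Setting x_W = x_Z in the reaction function: x_W = 459/55 − (5/11)x_W, so x_W = (459/55) / (16/11) = 5.7375.

5.7375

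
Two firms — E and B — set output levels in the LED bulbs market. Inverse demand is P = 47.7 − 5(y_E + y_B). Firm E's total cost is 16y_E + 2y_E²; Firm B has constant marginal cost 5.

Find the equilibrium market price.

24.1

Firm E's profit: π = y_E(47.7 − 5(y_E + y_B)) − 16y_E − 2y_E².
∂π/∂y_E = 31.7 − 14y_E − 5y_B = 0, so y_E = 317/140 − (5/14)y_B.
For B: ∂π/∂y_B = 42.7 − 10y_B − 5y_E = 0 ⇒ y_B = 4.27 − 0.5y_E.
Plugging y_B into E's best response: y_E = 317/140 − (5/14)(4.27 − 0.5y_E) ⇒ (23/28)y_E = 207/280, so y_E = 0.9.
Then y_B = 4.27 − 0.5·0.9 = 3.82.
Equilibrium price: P = 47.7 − 5·4.72 = 24.1.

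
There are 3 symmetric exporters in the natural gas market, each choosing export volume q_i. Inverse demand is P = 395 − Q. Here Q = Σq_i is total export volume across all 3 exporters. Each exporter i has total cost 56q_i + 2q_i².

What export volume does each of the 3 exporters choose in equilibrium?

42.375

A representative exporter's profit is π_i = q_i(395 − Q) − 56q_i − 2q_i², with Q = q_i + Σ_{j≠i} q_j.
First-order condition: 339 − 6q_i − Σ_{j≠i} q_j = 0.
With identical exporters, set every q_j = q: then 339 − 6q − 2q = 0, i.e. q = 339/8 = 42.375.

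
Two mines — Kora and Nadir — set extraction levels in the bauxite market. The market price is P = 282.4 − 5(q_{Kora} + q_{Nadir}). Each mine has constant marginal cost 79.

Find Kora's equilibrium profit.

Mine Kora's profit: π = q_{Kora}(282.4 − 5(q_{Kora} + q_{Nadir})) − 79q_{Kora}.
∂π/∂q_{Kora} = 203.4 − 10q_{Kora} − 5q_{Nadir} = 0, so q_{Kora} = 20.34 − 0.5q_{Nadir}.
Setting q_{Kora} = q_{Nadir} in the reaction function: q_{Kora} = 20.34 − 0.5q_{Kora}, so q_{Kora} = 20.34 / 1.5 = 13.56.
Price P = 282.4 − 5·27.12 = 146.8.
Kora's profit: (146.8 − 79)·13.56 = 919.368.

919.368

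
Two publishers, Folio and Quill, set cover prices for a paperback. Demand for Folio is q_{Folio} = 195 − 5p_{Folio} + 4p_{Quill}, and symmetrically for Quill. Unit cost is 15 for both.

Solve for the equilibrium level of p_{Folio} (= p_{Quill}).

Folio's profit: π = (p_{Folio} − 15)(195 − 5p_{Folio} + 4p_{Quill}).
∂π/∂p_{Folio} = 270 − 10p_{Folio} + 4p_{Quill} = 0 ⇒ p_{Folio} = 27 + 0.4p_{Quill}.
By symmetry p_{Quill} = p_{Folio}; substituting into the reaction function, 0.6p_{Folio} = 27 and p_{Folio} = 45.

45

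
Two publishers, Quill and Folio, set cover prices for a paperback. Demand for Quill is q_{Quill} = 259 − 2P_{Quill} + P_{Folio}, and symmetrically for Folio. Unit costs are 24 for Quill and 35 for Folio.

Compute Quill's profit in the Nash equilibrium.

Quill's profit: π = (P_{Quill} − 24)(259 − 2P_{Quill} + P_{Folio}).
∂π/∂P_{Quill} = 307 − 4P_{Quill} + P_{Folio} = 0 ⇒ P_{Quill} = 76.75 + 0.25P_{Folio}.
Similarly P_{Folio} = 82.25 + 0.25P_{Quill}.
Substituting the second reaction function into the first: P_{Quill} = 76.75 + 0.25(82.25 + 0.25P_{Quill}), which gives 0.9375P_{Quill} = 97.3125 ⇒ P_{Quill} = 103.8.
Then P_{Folio} = 82.25 + 0.25·103.8 = 108.2.
q_{Quill} = 259 − 2·103.8 + 108.2 = 159.6.
Profit = (103.8 − 24)·159.6 = 12736.08.

12736.08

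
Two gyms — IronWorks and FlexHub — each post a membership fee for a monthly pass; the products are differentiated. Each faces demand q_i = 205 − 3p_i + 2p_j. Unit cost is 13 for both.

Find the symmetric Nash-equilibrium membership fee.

61

IronWorks's profit: π = (p_{IronWorks} − 13)(205 − 3p_{IronWorks} + 2p_{FlexHub}).
∂π/∂p_{IronWorks} = 244 − 6p_{IronWorks} + 2p_{FlexHub} = 0 ⇒ p_{IronWorks} = 122/3 + (1/3)p_{FlexHub}.
By symmetry p_{FlexHub} = p_{IronWorks}; substituting into the reaction function, (2/3)p_{IronWorks} = 122/3 and p_{IronWorks} = 61.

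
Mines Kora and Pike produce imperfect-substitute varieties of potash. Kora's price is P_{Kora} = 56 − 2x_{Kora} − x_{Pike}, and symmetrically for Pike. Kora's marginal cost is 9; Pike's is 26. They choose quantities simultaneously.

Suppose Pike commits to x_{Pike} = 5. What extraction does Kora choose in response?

10.5

Mine Kora's profit: π = x_{Kora}(56 − 2x_{Kora} − x_{Pike}) − 9x_{Kora}.
∂π/∂x_{Kora} = 47 − 4x_{Kora} − x_{Pike} = 0 ⇒ x_{Kora} = 11.75 − 0.25x_{Pike}.
At x_{Pike} = 5: x_{Kora} = 11.75 − 0.25·5 = 10.5.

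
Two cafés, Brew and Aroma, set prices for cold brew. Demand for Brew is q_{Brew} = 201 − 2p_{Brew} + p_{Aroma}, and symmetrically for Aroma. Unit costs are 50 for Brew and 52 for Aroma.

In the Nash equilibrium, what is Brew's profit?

Brew's profit: π = (p_{Brew} − 50)(201 − 2p_{Brew} + p_{Aroma}).
∂π/∂p_{Brew} = 301 − 4p_{Brew} + p_{Aroma} = 0 ⇒ p_{Brew} = 75.25 + 0.25p_{Aroma}.
Similarly p_{Aroma} = 76.25 + 0.25p_{Brew}.
Substituting the second reaction function into the first: p_{Brew} = 75.25 + 0.25(76.25 + 0.25p_{Brew}), which gives 0.9375p_{Brew} = 94.3125 ⇒ p_{Brew} = 100.6.
Then p_{Aroma} = 76.25 + 0.25·100.6 = 101.4.
q_{Brew} = 201 − 2·100.6 + 101.4 = 101.2.
Profit = (100.6 − 50)·101.2 = 5120.72.

5120.72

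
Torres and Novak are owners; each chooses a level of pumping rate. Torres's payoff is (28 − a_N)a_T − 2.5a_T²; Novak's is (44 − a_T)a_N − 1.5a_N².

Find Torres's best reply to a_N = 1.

5.4

Expanding Torres's payoff: 28a_T − a_Na_T − 2.5a_T².
∂π/∂a_T = 28 − a_N − 5a_T = 0, so a_T = 5.6 − 0.2a_N.
At a_N = 1: a_T = 5.6 − 0.2·1 = 5.4.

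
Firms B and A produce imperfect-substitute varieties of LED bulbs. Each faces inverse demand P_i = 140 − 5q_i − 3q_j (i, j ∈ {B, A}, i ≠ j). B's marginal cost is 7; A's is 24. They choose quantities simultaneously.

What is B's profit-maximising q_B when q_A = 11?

10

Firm B's profit: π = q_B(140 − 5q_B − 3q_A) − 7q_B.
∂π/∂q_B = 133 − 10q_B − 3q_A = 0 ⇒ q_B = 13.3 − 0.3q_A.
At q_A = 11: q_B = 13.3 − 0.3·11 = 10.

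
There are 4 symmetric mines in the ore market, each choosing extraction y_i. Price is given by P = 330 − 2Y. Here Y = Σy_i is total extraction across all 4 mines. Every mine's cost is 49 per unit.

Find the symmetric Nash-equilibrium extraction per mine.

A representative mine's profit is π_i = y_i(330 − 2Y) − 49y_i, with Y = y_i + Σ_{j≠i} y_j.
First-order condition: 281 − 4y_i − 2Σ_{j≠i} y_j = 0.
Imposing symmetry (y_j = y for all j) turns Σ_{j≠i} y_j into 3y, so 281 = 10y and y = 28.1.

28.1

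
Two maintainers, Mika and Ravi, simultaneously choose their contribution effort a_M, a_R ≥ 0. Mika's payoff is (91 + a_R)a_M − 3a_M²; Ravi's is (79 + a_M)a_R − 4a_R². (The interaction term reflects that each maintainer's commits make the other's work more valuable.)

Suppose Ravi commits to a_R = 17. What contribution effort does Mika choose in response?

18

Expanding Mika's payoff: 91a_M + a_Ra_M − 3a_M².
∂π/∂a_M = 91 + a_R − 6a_M = 0, so a_M = 91/6 + (1/6)a_R.
At a_R = 17: a_M = 91/6 + (1/6)·17 = 18.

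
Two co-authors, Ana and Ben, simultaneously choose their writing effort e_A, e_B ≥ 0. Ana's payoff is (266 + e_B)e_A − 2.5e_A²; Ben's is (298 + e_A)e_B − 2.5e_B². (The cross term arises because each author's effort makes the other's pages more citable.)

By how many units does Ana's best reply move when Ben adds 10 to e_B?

Expanding Ana's payoff: 266e_A + e_Be_A − 2.5e_A².
∂π/∂e_A = 266 + e_B − 5e_A = 0, so e_A = 53.2 + 0.2e_B.
The reaction-function slope is 0.2, so a 10-unit rise in e_B moves e_A by 0.2 × 10 = 2. Ana's best response rises — the actions are strategic complements.

2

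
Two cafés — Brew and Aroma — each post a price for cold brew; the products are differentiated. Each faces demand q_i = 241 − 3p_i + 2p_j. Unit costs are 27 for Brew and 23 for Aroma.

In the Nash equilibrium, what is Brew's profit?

Brew's profit: π = (p_{Brew} − 27)(241 − 3p_{Brew} + 2p_{Aroma}).
∂π/∂p_{Brew} = 322 − 6p_{Brew} + 2p_{Aroma} = 0 ⇒ p_{Brew} = 161/3 + (1/3)p_{Aroma}.
Similarly p_{Aroma} = 155/3 + (1/3)p_{Brew}.
Plugging p_{Aroma} into Brew's best response: p_{Brew} = 161/3 + (1/3)(155/3 + (1/3)p_{Brew}) ⇒ (8/9)p_{Brew} = 638/9, so p_{Brew} = 79.75.
Then p_{Aroma} = 155/3 + (1/3)·79.75 = 78.25.
q_{Brew} = 241 − 3·79.75 + 2·78.25 = 158.25.
Profit = (79.75 − 27)·158.25 = 8347.6875.

8347.6875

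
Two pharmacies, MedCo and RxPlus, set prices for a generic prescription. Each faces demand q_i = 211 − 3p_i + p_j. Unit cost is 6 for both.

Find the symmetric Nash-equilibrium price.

45.8

MedCo's profit: π = (p_{MedCo} − 6)(211 − 3p_{MedCo} + p_{RxPlus}).
∂π/∂p_{MedCo} = 229 − 6p_{MedCo} + p_{RxPlus} = 0 ⇒ p_{MedCo} = 229/6 + (1/6)p_{RxPlus}.
By symmetry p_{RxPlus} = p_{MedCo}; substituting into the reaction function, (5/6)p_{MedCo} = 229/6 and p_{MedCo} = 45.8.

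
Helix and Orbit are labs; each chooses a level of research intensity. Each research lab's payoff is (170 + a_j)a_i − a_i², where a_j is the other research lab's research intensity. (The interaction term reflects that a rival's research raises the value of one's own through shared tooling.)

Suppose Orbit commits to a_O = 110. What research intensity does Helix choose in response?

Helix's payoff is (170 + a_O)a_H − a_H².
∂π/∂a_H = 170 + a_O − 2a_H = 0, so a_H = 85 + 0.5a_O.
At a_O = 110: a_H = 85 + 0.5·110 = 140.

140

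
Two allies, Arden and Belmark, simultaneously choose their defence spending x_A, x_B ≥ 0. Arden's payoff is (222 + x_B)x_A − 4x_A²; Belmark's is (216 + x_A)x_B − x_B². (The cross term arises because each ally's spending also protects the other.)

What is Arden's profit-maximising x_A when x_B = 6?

Expanding Arden's payoff: 222x_A + x_Bx_A − 4x_A².
∂π/∂x_A = 222 + x_B − 8x_A = 0, so x_A = 27.75 + 0.125x_B.
At x_B = 6: x_A = 27.75 + 0.125·6 = 28.5.

28.5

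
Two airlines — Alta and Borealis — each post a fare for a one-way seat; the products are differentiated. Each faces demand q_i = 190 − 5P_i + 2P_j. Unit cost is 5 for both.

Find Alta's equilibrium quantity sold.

109.375

Alta's profit: π = (P_{Alta} − 5)(190 − 5P_{Alta} + 2P_{Borealis}).
∂π/∂P_{Alta} = 215 − 10P_{Alta} + 2P_{Borealis} = 0 ⇒ P_{Alta} = 21.5 + 0.2P_{Borealis}.
Setting P_{Alta} = P_{Borealis} in the reaction function: P_{Alta} = 21.5 + 0.2P_{Alta}, so P_{Alta} = 21.5 / 0.8 = 26.875.
q_{Alta} = 190 − 5·26.875 + 2·26.875 = 109.375.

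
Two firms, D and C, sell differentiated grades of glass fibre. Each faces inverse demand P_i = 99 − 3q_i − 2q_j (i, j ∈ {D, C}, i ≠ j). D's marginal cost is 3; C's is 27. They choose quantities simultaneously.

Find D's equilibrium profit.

Firm D's profit: π = q_D(99 − 3q_D − 2q_C) − 3q_D.
∂π/∂q_D = 96 − 6q_D − 2q_C = 0 ⇒ q_D = 16 − (1/3)q_C.
Similarly q_C = 12 − (1/3)q_D.
Solving the two reaction functions simultaneously: (1 − (−1/3)(−1/3))q_D = 16 − (1/3)·12, so (8/9)q_D = 12 and q_D = 13.5.
Then q_C = 12 − (1/3)·13.5 = 7.5.
P_D = 99 − 3·13.5 − 2·7.5 = 43.5.
Profit = (43.5 − 3)·13.5 = 546.75.

546.75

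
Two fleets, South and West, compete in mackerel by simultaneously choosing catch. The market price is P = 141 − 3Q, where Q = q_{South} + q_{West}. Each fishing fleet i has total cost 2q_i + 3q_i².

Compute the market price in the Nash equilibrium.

85.4

Fishing fleet South's profit: π = q_{South}(141 − 3(q_{South} + q_{West})) − 2q_{South} − 3q_{South}².
∂π/∂q_{South} = 139 − 12q_{South} − 3q_{West} = 0, so q_{South} = 139/12 − 0.25q_{West}.
Setting q_{South} = q_{West} in the reaction function: q_{South} = 139/12 − 0.25q_{South}, so q_{South} = (139/12) / 1.25 = 139/15.
Equilibrium price: P = 141 − 3·(278/15) = 85.4.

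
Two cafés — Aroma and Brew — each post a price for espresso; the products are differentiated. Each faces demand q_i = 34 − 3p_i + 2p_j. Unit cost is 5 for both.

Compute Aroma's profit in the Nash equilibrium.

157.6875

Aroma's profit: π = (p_{Aroma} − 5)(34 − 3p_{Aroma} + 2p_{Brew}).
∂π/∂p_{Aroma} = 49 − 6p_{Aroma} + 2p_{Brew} = 0 ⇒ p_{Aroma} = 49/6 + (1/3)p_{Brew}.
By symmetry p_{Brew} = p_{Aroma}; substituting into the reaction function, (2/3)p_{Aroma} = 49/6 and p_{Aroma} = 12.25.
q_{Aroma} = 34 − 3·12.25 + 2·12.25 = 21.75.
Profit = (12.25 − 5)·21.75 = 157.6875.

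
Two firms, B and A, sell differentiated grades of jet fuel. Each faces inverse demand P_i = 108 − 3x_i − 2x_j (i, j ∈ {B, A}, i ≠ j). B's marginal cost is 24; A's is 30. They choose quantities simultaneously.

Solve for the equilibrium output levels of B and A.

10.875, 9.375

Firm B's profit: π = x_B(108 − 3x_B − 2x_A) − 24x_B.
∂π/∂x_B = 84 − 6x_B − 2x_A = 0 ⇒ x_B = 14 − (1/3)x_A.
Similarly x_A = 13 − (1/3)x_B.
Substituting the second reaction function into the first: x_B = 14 − (1/3)(13 − (1/3)x_B), which gives (8/9)x_B = 29/3 ⇒ x_B = 10.875.
Then x_A = 13 − (1/3)·10.875 = 9.375.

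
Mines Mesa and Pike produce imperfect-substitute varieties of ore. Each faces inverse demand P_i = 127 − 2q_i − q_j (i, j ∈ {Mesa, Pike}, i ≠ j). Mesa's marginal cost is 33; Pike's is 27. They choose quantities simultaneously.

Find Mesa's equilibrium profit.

677.12

Mine Mesa's profit: π = q_{Mesa}(127 − 2q_{Mesa} − q_{Pike}) − 33q_{Mesa}.
∂π/∂q_{Mesa} = 94 − 4q_{Mesa} − q_{Pike} = 0 ⇒ q_{Mesa} = 23.5 − 0.25q_{Pike}.
Similarly q_{Pike} = 25 − 0.25q_{Mesa}.
Substituting the second reaction function into the first: q_{Mesa} = 23.5 − 0.25(25 − 0.25q_{Mesa}), which gives 0.9375q_{Mesa} = 17.25 ⇒ q_{Mesa} = 18.4.
Then q_{Pike} = 25 − 0.25·18.4 = 20.4.
P_{Mesa} = 127 − 2·18.4 − 20.4 = 69.8.
Profit = (69.8 − 33)·18.4 = 677.12.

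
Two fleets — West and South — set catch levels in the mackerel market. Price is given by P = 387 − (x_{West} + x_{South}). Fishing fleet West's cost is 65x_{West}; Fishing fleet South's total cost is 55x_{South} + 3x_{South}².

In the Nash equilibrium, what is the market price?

Fishing fleet West's profit: π = x_{West}(387 − (x_{West} + x_{South})) − 65x_{West}.
∂π/∂x_{West} = 322 − 2x_{West} − x_{South} = 0, so x_{West} = 161 − 0.5x_{South}.
For South: ∂π/∂x_{South} = 332 − 8x_{South} − x_{West} = 0 ⇒ x_{South} = 41.5 − 0.125x_{West}.
Substituting the second reaction function into the first: x_{West} = 161 − 0.5(41.5 − 0.125x_{West}), which gives 0.9375x_{West} = 140.25 ⇒ x_{West} = 149.6.
Then x_{South} = 41.5 − 0.125·149.6 = 22.8.
Equilibrium price: P = 387 − 172.4 = 214.6.

214.6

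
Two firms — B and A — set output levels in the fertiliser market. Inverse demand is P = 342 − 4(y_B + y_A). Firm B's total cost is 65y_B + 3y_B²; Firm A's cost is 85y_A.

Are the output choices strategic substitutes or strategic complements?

Firm B's profit: π = y_B(342 − 4(y_B + y_A)) − 65y_B − 3y_B².
∂π/∂y_B = 277 − 14y_B − 4y_A = 0, so y_B = 277/14 − (2/7)y_A.
The best-response slope dy_B/dy_A = −2/7 < 0: the reaction function is downward-sloping, so the choices are strategic substitutes.

strategic substitutes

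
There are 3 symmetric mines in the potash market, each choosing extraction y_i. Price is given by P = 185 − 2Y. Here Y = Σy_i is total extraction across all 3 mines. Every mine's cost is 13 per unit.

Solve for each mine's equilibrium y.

21.5

A representative mine's profit is π_i = y_i(185 − 2Y) − 13y_i, with Y = y_i + Σ_{j≠i} y_j.
First-order condition: 172 − 4y_i − 2Σ_{j≠i} y_j = 0.
With identical mines, set every y_j = y: then 172 − 4y − 4y = 0, i.e. y = 172/8 = 21.5.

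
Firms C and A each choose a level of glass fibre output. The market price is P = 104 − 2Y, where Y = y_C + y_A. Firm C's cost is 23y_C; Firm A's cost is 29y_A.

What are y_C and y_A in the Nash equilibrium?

Firm C's profit: π = y_C(104 − 2(y_C + y_A)) − 23y_C.
∂π/∂y_C = 81 − 4y_C − 2y_A = 0, so y_C = 20.25 − 0.5y_A.
By the same steps for A: y_A = 18.75 − 0.5y_C.
Solving the two reaction functions simultaneously: (1 − (−0.5)(−0.5))y_C = 20.25 − 0.5·18.75, so 0.75y_C = 10.875 and y_C = 14.5.
Then y_A = 18.75 − 0.5·14.5 = 11.5.

14.5, 11.5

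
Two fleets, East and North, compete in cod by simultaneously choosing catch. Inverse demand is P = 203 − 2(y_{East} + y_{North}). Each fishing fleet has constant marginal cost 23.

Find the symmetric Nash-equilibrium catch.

Fishing fleet East's profit: π = y_{East}(203 − 2(y_{East} + y_{North})) − 23y_{East}.
∂π/∂y_{East} = 180 − 4y_{East} − 2y_{North} = 0, so y_{East} = 45 − 0.5y_{North}.
By symmetry y_{North} = y_{East}; substituting into the reaction function, 1.5y_{East} = 45 and y_{East} = 30.

30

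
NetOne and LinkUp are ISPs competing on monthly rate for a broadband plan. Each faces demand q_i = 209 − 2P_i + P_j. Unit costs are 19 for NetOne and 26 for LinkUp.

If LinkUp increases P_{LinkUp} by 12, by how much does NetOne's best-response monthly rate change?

NetOne's profit: π = (P_{NetOne} − 19)(209 − 2P_{NetOne} + P_{LinkUp}).
∂π/∂P_{NetOne} = 247 − 4P_{NetOne} + P_{LinkUp} = 0 ⇒ P_{NetOne} = 61.75 + 0.25P_{LinkUp}.
The reaction-function slope is 0.25, so a 12-unit rise in P_{LinkUp} moves P_{NetOne} by 0.25 × 12 = 3. NetOne's best response rises — the actions are strategic complements.

3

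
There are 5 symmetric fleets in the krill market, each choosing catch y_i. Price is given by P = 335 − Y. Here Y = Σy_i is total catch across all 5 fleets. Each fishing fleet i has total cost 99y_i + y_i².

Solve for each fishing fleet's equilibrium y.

A representative fishing fleet's profit is π_i = y_i(335 − Y) − 99y_i − y_i², with Y = y_i + Σ_{j≠i} y_j.
First-order condition: 236 − 4y_i − Σ_{j≠i} y_j = 0.
With identical fishing fleets, set every y_j = y: then 236 − 4y − 4y = 0, i.e. y = 236/8 = 29.5.

29.5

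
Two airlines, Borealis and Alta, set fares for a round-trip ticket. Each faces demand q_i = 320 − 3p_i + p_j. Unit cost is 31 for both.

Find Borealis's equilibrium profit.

7987.68

Borealis's profit: π = (p_{Borealis} − 31)(320 − 3p_{Borealis} + p_{Alta}).
∂π/∂p_{Borealis} = 413 − 6p_{Borealis} + p_{Alta} = 0 ⇒ p_{Borealis} = 413/6 + (1/6)p_{Alta}.
By symmetry p_{Alta} = p_{Borealis}; substituting into the reaction function, (5/6)p_{Borealis} = 413/6 and p_{Borealis} = 82.6.
q_{Borealis} = 320 − 3·82.6 + 82.6 = 154.8.
Profit = (82.6 − 31)·154.8 = 7987.68.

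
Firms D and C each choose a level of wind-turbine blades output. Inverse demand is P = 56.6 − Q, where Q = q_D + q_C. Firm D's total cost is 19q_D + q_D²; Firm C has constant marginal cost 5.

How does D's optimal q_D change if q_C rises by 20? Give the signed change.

-5

Firm D's profit: π = q_D(56.6 − (q_D + q_C)) − 19q_D − q_D².
∂π/∂q_D = 37.6 − 4q_D − q_C = 0, so q_D = 9.4 − 0.25q_C.
The reaction-function slope is −0.25, so a 20-unit rise in q_C moves q_D by −0.25 × 20 = −5. D's best response falls — the actions are strategic substitutes.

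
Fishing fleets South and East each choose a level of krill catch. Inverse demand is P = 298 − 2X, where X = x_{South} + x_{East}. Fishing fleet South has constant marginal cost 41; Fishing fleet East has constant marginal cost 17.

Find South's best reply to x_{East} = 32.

Fishing fleet South's profit: π = x_{South}(298 − 2(x_{South} + x_{East})) − 41x_{South}.
∂π/∂x_{South} = 257 − 4x_{South} − 2x_{East} = 0, so x_{South} = 64.25 − 0.5x_{East}.
At x_{East} = 32: x_{South} = 64.25 − 0.5·32 = 48.25.

48.25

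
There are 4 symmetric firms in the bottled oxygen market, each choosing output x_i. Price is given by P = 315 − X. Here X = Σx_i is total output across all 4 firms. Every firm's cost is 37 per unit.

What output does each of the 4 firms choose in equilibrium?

55.6

A representative firm's profit is π_i = x_i(315 − X) − 37x_i, with X = x_i + Σ_{j≠i} x_j.
First-order condition: 278 − 2x_i − Σ_{j≠i} x_j = 0.
Imposing symmetry (x_j = x for all j) turns Σ_{j≠i} x_j into 3x, so 278 = 5x and x = 55.6.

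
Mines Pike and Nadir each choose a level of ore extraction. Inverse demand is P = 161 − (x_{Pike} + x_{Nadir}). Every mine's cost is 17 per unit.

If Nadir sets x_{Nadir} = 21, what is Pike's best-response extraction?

61.5

Mine Pike's profit: π = x_{Pike}(161 − (x_{Pike} + x_{Nadir})) − 17x_{Pike}.
∂π/∂x_{Pike} = 144 − 2x_{Pike} − x_{Nadir} = 0, so x_{Pike} = 72 − 0.5x_{Nadir}.
At x_{Nadir} = 21: x_{Pike} = 72 − 0.5·21 = 61.5.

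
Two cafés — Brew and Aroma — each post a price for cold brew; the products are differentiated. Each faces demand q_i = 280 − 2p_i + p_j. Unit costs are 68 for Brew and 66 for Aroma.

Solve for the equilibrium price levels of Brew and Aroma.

138.4, 137.6

Brew's profit: π = (p_{Brew} − 68)(280 − 2p_{Brew} + p_{Aroma}).
∂π/∂p_{Brew} = 416 − 4p_{Brew} + p_{Aroma} = 0 ⇒ p_{Brew} = 104 + 0.25p_{Aroma}.
Similarly p_{Aroma} = 103 + 0.25p_{Brew}.
Plugging p_{Aroma} into Brew's best response: p_{Brew} = 104 + 0.25(103 + 0.25p_{Brew}) ⇒ 0.9375p_{Brew} = 129.75, so p_{Brew} = 138.4.
Then p_{Aroma} = 103 + 0.25·138.4 = 137.6.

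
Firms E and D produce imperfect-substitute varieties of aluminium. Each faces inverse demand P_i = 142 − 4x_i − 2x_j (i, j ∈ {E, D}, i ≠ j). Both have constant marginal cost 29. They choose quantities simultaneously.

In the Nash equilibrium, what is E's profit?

510.76

Firm E's profit: π = x_E(142 − 4x_E − 2x_D) − 29x_E.
∂π/∂x_E = 113 − 8x_E − 2x_D = 0 ⇒ x_E = 14.125 − 0.25x_D.
The game is symmetric, so in equilibrium x_D = x_E: the reaction function gives 1.25x_E = 14.125, hence x_E = 11.3.
P_E = 142 − 4·11.3 − 2·11.3 = 74.2.
Profit = (74.2 − 29)·11.3 = 510.76.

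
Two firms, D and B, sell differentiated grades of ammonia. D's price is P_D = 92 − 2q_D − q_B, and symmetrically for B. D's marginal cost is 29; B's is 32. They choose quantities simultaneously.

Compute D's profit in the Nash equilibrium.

327.68

Firm D's profit: π = q_D(92 − 2q_D − q_B) − 29q_D.
∂π/∂q_D = 63 − 4q_D − q_B = 0 ⇒ q_D = 15.75 − 0.25q_B.
Similarly q_B = 15 − 0.25q_D.
Plugging q_B into D's best response: q_D = 15.75 − 0.25(15 − 0.25q_D) ⇒ 0.9375q_D = 12, so q_D = 12.8.
Then q_B = 15 − 0.25·12.8 = 11.8.
P_D = 92 − 2·12.8 − 11.8 = 54.6.
Profit = (54.6 − 29)·12.8 = 327.68.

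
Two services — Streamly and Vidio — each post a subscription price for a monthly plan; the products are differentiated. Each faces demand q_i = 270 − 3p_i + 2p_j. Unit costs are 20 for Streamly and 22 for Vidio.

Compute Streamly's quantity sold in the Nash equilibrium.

Streamly's profit: π = (p_{Streamly} − 20)(270 − 3p_{Streamly} + 2p_{Vidio}).
∂π/∂p_{Streamly} = 330 − 6p_{Streamly} + 2p_{Vidio} = 0 ⇒ p_{Streamly} = 55 + (1/3)p_{Vidio}.
Similarly p_{Vidio} = 56 + (1/3)p_{Streamly}.
Plugging p_{Vidio} into Streamly's best response: p_{Streamly} = 55 + (1/3)(56 + (1/3)p_{Streamly}) ⇒ (8/9)p_{Streamly} = 221/3, so p_{Streamly} = 82.875.
Then p_{Vidio} = 56 + (1/3)·82.875 = 83.625.
q_{Streamly} = 270 − 3·82.875 + 2·83.625 = 188.625.

188.625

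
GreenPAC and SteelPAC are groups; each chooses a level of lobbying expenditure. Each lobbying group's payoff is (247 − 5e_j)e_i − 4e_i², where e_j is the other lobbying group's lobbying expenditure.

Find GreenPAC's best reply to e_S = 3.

GreenPAC's payoff is (247 − 5e_S)e_G − 4e_G².
∂π/∂e_G = 247 − 5e_S − 8e_G = 0, so e_G = 30.875 − 0.625e_S.
At e_S = 3: e_G = 30.875 − 0.625·3 = 29.

29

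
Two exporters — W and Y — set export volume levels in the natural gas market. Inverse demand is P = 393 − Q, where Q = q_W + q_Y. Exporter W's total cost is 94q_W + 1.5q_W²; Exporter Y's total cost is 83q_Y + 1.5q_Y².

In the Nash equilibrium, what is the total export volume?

Exporter W's profit: π = q_W(393 − (q_W + q_Y)) − 94q_W − 1.5q_W².
∂π/∂q_W = 299 − 5q_W − q_Y = 0, so q_W = 59.8 − 0.2q_Y.
By the same steps for Y: q_Y = 62 − 0.2q_W.
Plugging q_Y into W's best response: q_W = 59.8 − 0.2(62 − 0.2q_W) ⇒ 0.96q_W = 47.4, so q_W = 49.375.
Then q_Y = 62 − 0.2·49.375 = 52.125.
Total export volume: 49.375 + 52.125 = 101.5.

101.5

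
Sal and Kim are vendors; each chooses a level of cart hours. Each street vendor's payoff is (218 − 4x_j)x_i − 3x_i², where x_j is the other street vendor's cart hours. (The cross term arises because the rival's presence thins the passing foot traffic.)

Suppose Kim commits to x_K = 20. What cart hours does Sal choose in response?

Sal's payoff is (218 − 4x_K)x_S − 3x_S².
∂π/∂x_S = 218 − 4x_K − 6x_S = 0, so x_S = 109/3 − (2/3)x_K.
At x_K = 20: x_S = 109/3 − (2/3)·20 = 23.

23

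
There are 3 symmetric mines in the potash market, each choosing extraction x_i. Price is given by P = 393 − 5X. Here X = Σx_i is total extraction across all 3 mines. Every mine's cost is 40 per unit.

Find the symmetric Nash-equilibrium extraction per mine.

17.65

A representative mine's profit is π_i = x_i(393 − 5X) − 40x_i, with X = x_i + Σ_{j≠i} x_j.
First-order condition: 353 − 10x_i − 5Σ_{j≠i} x_j = 0.
Imposing symmetry (x_j = x for all j) turns Σ_{j≠i} x_j into 2x, so 353 = 20x and x = 17.65.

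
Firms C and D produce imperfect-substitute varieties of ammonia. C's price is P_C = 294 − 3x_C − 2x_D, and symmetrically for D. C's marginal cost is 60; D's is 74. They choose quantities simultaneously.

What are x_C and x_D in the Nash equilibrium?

30.125, 26.625

Firm C's profit: π = x_C(294 − 3x_C − 2x_D) − 60x_C.
∂π/∂x_C = 234 − 6x_C − 2x_D = 0 ⇒ x_C = 39 − (1/3)x_D.
Similarly x_D = 110/3 − (1/3)x_C.
Plugging x_D into C's best response: x_C = 39 − (1/3)(110/3 − (1/3)x_C) ⇒ (8/9)x_C = 241/9, so x_C = 30.125.
Then x_D = 110/3 − (1/3)·30.125 = 26.625.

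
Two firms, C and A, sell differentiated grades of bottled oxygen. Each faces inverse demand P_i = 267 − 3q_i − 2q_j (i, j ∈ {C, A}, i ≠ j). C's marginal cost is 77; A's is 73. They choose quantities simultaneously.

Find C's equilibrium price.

147.5

Firm C's profit: π = q_C(267 − 3q_C − 2q_A) − 77q_C.
∂π/∂q_C = 190 − 6q_C − 2q_A = 0 ⇒ q_C = 95/3 − (1/3)q_A.
Similarly q_A = 97/3 − (1/3)q_C.
Substituting the second reaction function into the first: q_C = 95/3 − (1/3)(97/3 − (1/3)q_C), which gives (8/9)q_C = 188/9 ⇒ q_C = 23.5.
Then q_A = 97/3 − (1/3)·23.5 = 24.5.
P_C = 267 − 3·23.5 − 2·24.5 = 147.5.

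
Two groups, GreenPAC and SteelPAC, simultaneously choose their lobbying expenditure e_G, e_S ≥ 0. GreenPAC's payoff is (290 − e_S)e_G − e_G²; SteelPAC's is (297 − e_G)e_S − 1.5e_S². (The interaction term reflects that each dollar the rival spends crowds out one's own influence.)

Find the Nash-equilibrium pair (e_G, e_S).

Expanding GreenPAC's payoff: 290e_G − e_Se_G − e_G².
∂π/∂e_G = 290 − e_S − 2e_G = 0, so e_G = 145 − 0.5e_S.
Likewise for SteelPAC: e_S = 99 − (1/3)e_G.
Substituting the second reaction function into the first: e_G = 145 − 0.5(99 − (1/3)e_G), which gives (5/6)e_G = 95.5 ⇒ e_G = 114.6.
Then e_S = 99 − (1/3)·114.6 = 60.8.

114.6, 60.8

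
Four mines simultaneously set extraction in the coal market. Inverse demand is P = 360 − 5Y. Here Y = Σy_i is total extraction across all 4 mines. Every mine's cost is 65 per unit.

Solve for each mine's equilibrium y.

A representative mine's profit is π_i = y_i(360 − 5Y) − 65y_i, with Y = y_i + Σ_{j≠i} y_j.
First-order condition: 295 − 10y_i − 5Σ_{j≠i} y_j = 0.
Imposing symmetry (y_j = y for all j) turns Σ_{j≠i} y_j into 3y, so 295 = 25y and y = 11.8.

11.8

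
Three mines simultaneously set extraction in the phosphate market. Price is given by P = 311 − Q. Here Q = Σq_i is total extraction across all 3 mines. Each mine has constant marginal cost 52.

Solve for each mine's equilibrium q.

64.75

A representative mine's profit is π_i = q_i(311 − Q) − 52q_i, with Q = q_i + Σ_{j≠i} q_j.
First-order condition: 259 − 2q_i − Σ_{j≠i} q_j = 0.
Imposing symmetry (q_j = q for all j) turns Σ_{j≠i} q_j into 2q, so 259 = 4q and q = 64.75.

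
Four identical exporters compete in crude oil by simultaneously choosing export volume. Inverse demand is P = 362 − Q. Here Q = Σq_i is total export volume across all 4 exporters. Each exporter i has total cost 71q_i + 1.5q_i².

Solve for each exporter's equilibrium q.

A representative exporter's profit is π_i = q_i(362 − Q) − 71q_i − 1.5q_i², with Q = q_i + Σ_{j≠i} q_j.
First-order condition: 291 − 5q_i − Σ_{j≠i} q_j = 0.
In a symmetric equilibrium every exporter chooses the same q, so Σ_{j≠i} q_j = 3q. The condition becomes 291 − 8q = 0, giving q = 291/8 = 36.375.

36.375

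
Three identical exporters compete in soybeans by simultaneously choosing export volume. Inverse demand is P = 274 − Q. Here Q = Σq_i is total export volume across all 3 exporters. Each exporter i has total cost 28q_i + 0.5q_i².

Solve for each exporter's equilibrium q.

A representative exporter's profit is π_i = q_i(274 − Q) − 28q_i − 0.5q_i², with Q = q_i + Σ_{j≠i} q_j.
First-order condition: 246 − 3q_i − Σ_{j≠i} q_j = 0.
In a symmetric equilibrium every exporter chooses the same q, so Σ_{j≠i} q_j = 2q. The condition becomes 246 − 5q = 0, giving q = 246/5 = 49.2.

49.2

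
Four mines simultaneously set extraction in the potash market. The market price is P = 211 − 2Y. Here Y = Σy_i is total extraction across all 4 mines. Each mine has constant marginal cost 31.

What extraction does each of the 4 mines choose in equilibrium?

A representative mine's profit is π_i = y_i(211 − 2Y) − 31y_i, with Y = y_i + Σ_{j≠i} y_j.
First-order condition: 180 − 4y_i − 2Σ_{j≠i} y_j = 0.
In a symmetric equilibrium every mine chooses the same y, so Σ_{j≠i} y_j = 3y. The condition becomes 180 − 10y = 0, giving y = 180/10 = 18.

18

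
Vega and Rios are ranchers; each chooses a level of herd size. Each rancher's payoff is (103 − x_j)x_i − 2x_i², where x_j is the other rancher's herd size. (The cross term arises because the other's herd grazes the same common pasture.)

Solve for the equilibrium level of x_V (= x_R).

Vega's payoff is (103 − x_R)x_V − 2x_V².
∂π/∂x_V = 103 − x_R − 4x_V = 0, so x_V = 25.75 − 0.25x_R.
By symmetry x_R = x_V; substituting into the reaction function, 1.25x_V = 25.75 and x_V = 20.6.

20.6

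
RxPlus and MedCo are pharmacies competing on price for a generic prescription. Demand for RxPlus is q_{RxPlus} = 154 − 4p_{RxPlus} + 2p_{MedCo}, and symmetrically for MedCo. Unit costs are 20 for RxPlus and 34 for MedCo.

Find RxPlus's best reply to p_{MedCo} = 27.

36

RxPlus's profit: π = (p_{RxPlus} − 20)(154 − 4p_{RxPlus} + 2p_{MedCo}).
∂π/∂p_{RxPlus} = 234 − 8p_{RxPlus} + 2p_{MedCo} = 0 ⇒ p_{RxPlus} = 29.25 + 0.25p_{MedCo}.
At p_{MedCo} = 27: p_{RxPlus} = 29.25 + 0.25·27 = 36.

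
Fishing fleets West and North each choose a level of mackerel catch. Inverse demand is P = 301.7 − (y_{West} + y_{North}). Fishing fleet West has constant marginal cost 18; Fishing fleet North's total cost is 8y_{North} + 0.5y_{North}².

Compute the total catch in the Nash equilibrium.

172.22

Fishing fleet West's profit: π = y_{West}(301.7 − (y_{West} + y_{North})) − 18y_{West}.
∂π/∂y_{West} = 283.7 − 2y_{West} − y_{North} = 0, so y_{West} = 141.85 − 0.5y_{North}.
For North: ∂π/∂y_{North} = 293.7 − 3y_{North} − y_{West} = 0 ⇒ y_{North} = 97.9 − (1/3)y_{West}.
Solving the two reaction functions simultaneously: (1 − (−0.5)(−1/3))y_{West} = 141.85 − 0.5·97.9, so (5/6)y_{West} = 92.9 and y_{West} = 111.48.
Then y_{North} = 97.9 − (1/3)·111.48 = 60.74.
Total catch: 111.48 + 60.74 = 172.22.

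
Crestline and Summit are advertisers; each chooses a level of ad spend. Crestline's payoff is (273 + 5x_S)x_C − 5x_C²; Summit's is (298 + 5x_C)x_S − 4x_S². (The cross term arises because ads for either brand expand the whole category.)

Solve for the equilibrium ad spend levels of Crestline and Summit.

66.8, 79

Expanding Crestline's payoff: 273x_C + 5x_Sx_C − 5x_C².
∂π/∂x_C = 273 + 5x_S − 10x_C = 0, so x_C = 27.3 + 0.5x_S.
Likewise for Summit: x_S = 37.25 + 0.625x_C.
Substituting the second reaction function into the first: x_C = 27.3 + 0.5(37.25 + 0.625x_C), which gives 0.6875x_C = 45.925 ⇒ x_C = 66.8.
Then x_S = 37.25 + 0.625·66.8 = 79.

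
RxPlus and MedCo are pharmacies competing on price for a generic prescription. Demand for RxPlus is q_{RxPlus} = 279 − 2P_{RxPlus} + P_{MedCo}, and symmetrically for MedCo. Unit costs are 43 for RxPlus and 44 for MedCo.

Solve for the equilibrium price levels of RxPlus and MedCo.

121.8, 122.2

RxPlus's profit: π = (P_{RxPlus} − 43)(279 − 2P_{RxPlus} + P_{MedCo}).
∂π/∂P_{RxPlus} = 365 − 4P_{RxPlus} + P_{MedCo} = 0 ⇒ P_{RxPlus} = 91.25 + 0.25P_{MedCo}.
Similarly P_{MedCo} = 91.75 + 0.25P_{RxPlus}.
Solving the two reaction functions simultaneously: (1 − (0.25)(0.25))P_{RxPlus} = 91.25 + 0.25·91.75, so 0.9375P_{RxPlus} = 114.1875 and P_{RxPlus} = 121.8.
Then P_{MedCo} = 91.75 + 0.25·121.8 = 122.2.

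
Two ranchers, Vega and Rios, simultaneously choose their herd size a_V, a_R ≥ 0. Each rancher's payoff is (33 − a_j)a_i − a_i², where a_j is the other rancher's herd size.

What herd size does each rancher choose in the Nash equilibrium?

Vega's payoff is (33 − a_R)a_V − a_V².
∂π/∂a_V = 33 − a_R − 2a_V = 0, so a_V = 16.5 − 0.5a_R.
The game is symmetric, so in equilibrium a_R = a_V: the reaction function gives 1.5a_V = 16.5, hence a_V = 11.

11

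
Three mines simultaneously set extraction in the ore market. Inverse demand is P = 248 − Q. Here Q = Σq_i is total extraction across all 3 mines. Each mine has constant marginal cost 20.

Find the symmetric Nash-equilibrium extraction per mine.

57

A representative mine's profit is π_i = q_i(248 − Q) − 20q_i, with Q = q_i + Σ_{j≠i} q_j.
First-order condition: 228 − 2q_i − Σ_{j≠i} q_j = 0.
With identical mines, set every q_j = q: then 228 − 2q − 2q = 0, i.e. q = 228/4 = 57.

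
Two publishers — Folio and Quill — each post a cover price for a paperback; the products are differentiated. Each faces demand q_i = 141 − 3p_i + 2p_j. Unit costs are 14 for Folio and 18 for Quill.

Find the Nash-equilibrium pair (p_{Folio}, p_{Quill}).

Folio's profit: π = (p_{Folio} − 14)(141 − 3p_{Folio} + 2p_{Quill}).
∂π/∂p_{Folio} = 183 − 6p_{Folio} + 2p_{Quill} = 0 ⇒ p_{Folio} = 30.5 + (1/3)p_{Quill}.
Similarly p_{Quill} = 32.5 + (1/3)p_{Folio}.
Solving the two reaction functions simultaneously: (1 − (1/3)(1/3))p_{Folio} = 30.5 + (1/3)·32.5, so (8/9)p_{Folio} = 124/3 and p_{Folio} = 46.5.
Then p_{Quill} = 32.5 + (1/3)·46.5 = 48.

46.5, 48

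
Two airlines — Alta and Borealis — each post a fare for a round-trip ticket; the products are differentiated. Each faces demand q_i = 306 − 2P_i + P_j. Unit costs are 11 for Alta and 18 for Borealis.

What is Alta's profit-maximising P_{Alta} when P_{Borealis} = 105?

Alta's profit: π = (P_{Alta} − 11)(306 − 2P_{Alta} + P_{Borealis}).
∂π/∂P_{Alta} = 328 − 4P_{Alta} + P_{Borealis} = 0 ⇒ P_{Alta} = 82 + 0.25P_{Borealis}.
At P_{Borealis} = 105: P_{Alta} = 82 + 0.25·105 = 108.25.

108.25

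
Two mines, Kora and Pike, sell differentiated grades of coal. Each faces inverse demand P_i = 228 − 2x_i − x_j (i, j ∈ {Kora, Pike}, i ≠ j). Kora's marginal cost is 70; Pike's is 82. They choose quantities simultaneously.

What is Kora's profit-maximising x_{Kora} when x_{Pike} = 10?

Mine Kora's profit: π = x_{Kora}(228 − 2x_{Kora} − x_{Pike}) − 70x_{Kora}.
∂π/∂x_{Kora} = 158 − 4x_{Kora} − x_{Pike} = 0 ⇒ x_{Kora} = 39.5 − 0.25x_{Pike}.
At x_{Pike} = 10: x_{Kora} = 39.5 − 0.25·10 = 37.

37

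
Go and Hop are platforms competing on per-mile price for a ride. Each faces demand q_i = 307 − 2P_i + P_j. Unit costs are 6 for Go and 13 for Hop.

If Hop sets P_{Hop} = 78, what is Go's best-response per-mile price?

Go's profit: π = (P_{Go} − 6)(307 − 2P_{Go} + P_{Hop}).
∂π/∂P_{Go} = 319 − 4P_{Go} + P_{Hop} = 0 ⇒ P_{Go} = 79.75 + 0.25P_{Hop}.
At P_{Hop} = 78: P_{Go} = 79.75 + 0.25·78 = 99.25.

99.25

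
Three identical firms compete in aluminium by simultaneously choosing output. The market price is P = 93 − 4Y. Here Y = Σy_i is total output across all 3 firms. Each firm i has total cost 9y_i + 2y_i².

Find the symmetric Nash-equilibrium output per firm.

A representative firm's profit is π_i = y_i(93 − 4Y) − 9y_i − 2y_i², with Y = y_i + Σ_{j≠i} y_j.
First-order condition: 84 − 12y_i − 4Σ_{j≠i} y_j = 0.
In a symmetric equilibrium every firm chooses the same y, so Σ_{j≠i} y_j = 2y. The condition becomes 84 − 20y = 0, giving y = 84/20 = 4.2.

4.2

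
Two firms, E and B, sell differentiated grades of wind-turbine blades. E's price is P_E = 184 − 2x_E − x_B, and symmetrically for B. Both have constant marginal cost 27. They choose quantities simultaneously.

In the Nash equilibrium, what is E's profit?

Firm E's profit: π = x_E(184 − 2x_E − x_B) − 27x_E.
∂π/∂x_E = 157 − 4x_E − x_B = 0 ⇒ x_E = 39.25 − 0.25x_B.
Setting x_E = x_B in the reaction function: x_E = 39.25 − 0.25x_E, so x_E = 39.25 / 1.25 = 31.4.
P_E = 184 − 2·31.4 − 31.4 = 89.8.
Profit = (89.8 − 27)·31.4 = 1971.92.

1971.92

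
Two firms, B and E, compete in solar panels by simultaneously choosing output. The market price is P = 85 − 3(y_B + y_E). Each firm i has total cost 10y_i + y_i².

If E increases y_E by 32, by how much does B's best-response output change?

Firm B's profit: π = y_B(85 − 3(y_B + y_E)) − 10y_B − y_B².
∂π/∂y_B = 75 − 8y_B − 3y_E = 0, so y_B = 9.375 − 0.375y_E.
The reaction-function slope is −0.375, so a 32-unit rise in y_E moves y_B by −0.375 × 32 = −12. B's best response falls — the actions are strategic substitutes.

-12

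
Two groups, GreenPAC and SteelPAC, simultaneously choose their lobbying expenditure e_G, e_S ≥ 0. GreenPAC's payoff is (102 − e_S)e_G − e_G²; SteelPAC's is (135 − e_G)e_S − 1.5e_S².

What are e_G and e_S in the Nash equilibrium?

Expanding GreenPAC's payoff: 102e_G − e_Se_G − e_G².
∂π/∂e_G = 102 − e_S − 2e_G = 0, so e_G = 51 − 0.5e_S.
Likewise for SteelPAC: e_S = 45 − (1/3)e_G.
Plugging e_S into GreenPAC's best response: e_G = 51 − 0.5(45 − (1/3)e_G) ⇒ (5/6)e_G = 28.5, so e_G = 34.2.
Then e_S = 45 − (1/3)·34.2 = 33.6.

34.2, 33.6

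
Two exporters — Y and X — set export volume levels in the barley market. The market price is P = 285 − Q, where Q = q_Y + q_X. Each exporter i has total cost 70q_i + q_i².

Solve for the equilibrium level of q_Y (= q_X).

43

Exporter Y's profit: π = q_Y(285 − (q_Y + q_X)) − 70q_Y − q_Y².
∂π/∂q_Y = 215 − 4q_Y − q_X = 0, so q_Y = 53.75 − 0.25q_X.
Setting q_Y = q_X in the reaction function: q_Y = 53.75 − 0.25q_Y, so q_Y = 53.75 / 1.25 = 43.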